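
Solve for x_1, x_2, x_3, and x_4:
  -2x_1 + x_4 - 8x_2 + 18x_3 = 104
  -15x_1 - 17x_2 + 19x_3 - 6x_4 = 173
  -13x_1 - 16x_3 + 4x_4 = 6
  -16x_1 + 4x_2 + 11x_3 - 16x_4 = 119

x_1 = -6, x_2 = 0, x_3 = 5, x_4 = 2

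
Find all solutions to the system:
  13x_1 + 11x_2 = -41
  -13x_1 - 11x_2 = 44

no solution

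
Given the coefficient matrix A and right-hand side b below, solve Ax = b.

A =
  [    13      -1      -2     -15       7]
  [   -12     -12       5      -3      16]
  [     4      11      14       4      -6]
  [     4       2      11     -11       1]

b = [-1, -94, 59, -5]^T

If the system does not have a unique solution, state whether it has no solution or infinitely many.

infinitely many solutions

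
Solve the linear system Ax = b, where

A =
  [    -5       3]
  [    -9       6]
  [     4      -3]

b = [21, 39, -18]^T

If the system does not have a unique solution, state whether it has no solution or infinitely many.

x_1 = -3, x_2 = 2

Row-reduce the augmented matrix:
R1 ← R1 / (-5).
R2 ← R2 + 9·R1.
R3 ← R3 − 4·R1.
R2 ← R2 / (3/5).
R1 ← R1 + 3/5·R2.
R3 ← R3 + 3/5·R2.
R3 reduces to 0 = 0, so the extra equation is consistent.
Reading off the reduced rows gives x_1 = -3, x_2 = 2.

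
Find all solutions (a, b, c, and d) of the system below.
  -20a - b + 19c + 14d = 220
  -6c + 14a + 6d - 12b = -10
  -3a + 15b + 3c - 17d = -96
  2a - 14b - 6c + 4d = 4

Row-reduce the augmented matrix:
R1 ← R1 / (-20).
R2 ← R2 − 14·R1.
R3 ← R3 + 3·R1.
R4 ← R4 − 2·R1.
R2 ← R2 / (-127/10).
R1 ← R1 − 1/20·R2.
R3 ← R3 − 303/20·R2.
R4 ← R4 + 141/10·R2.
R3 ← R3 / (1125/127).
R1 ← R1 + 117/127·R3.
R2 ← R2 + 73/127·R3.
R4 ← R4 + 1550/127·R3.
R4 ← R4 / (-562/45).
R1 ← R1 + 83/125·R4.
R2 ← R2 + 1418/1125·R4.
R3 ← R3 + 32/1125·R4.
Reading off the reduced rows gives a = -2, b = -1, c = 5, d = 6.

a = -2, b = -1, c = 5, d = 6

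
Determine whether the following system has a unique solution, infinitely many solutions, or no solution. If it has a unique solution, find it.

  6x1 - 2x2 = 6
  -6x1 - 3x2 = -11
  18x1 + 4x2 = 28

x1 = 4/3, x2 = 1

Row-reduce the augmented matrix:
R1 ← R1 / (6).
R2 ← R2 + 6·R1.
R3 ← R3 − 18·R1.
R2 ← R2 / (-5).
R1 ← R1 + 1/3·R2.
R3 ← R3 − 10·R2.
R3 reduces to 0 = 0, so the extra equation is consistent.
Reading off the reduced rows gives x1 = 4/3, x2 = 1.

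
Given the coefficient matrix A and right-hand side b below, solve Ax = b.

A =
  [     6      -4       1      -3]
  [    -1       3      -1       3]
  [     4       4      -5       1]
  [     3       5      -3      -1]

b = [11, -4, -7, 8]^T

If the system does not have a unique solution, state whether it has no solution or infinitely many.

Row-reduce the augmented matrix:
R1 ← R1 / (6).
R2 ← R2 + 1·R1.
R3 ← R3 − 4·R1.
R4 ← R4 − 3·R1.
R2 ← R2 / (7/3).
R1 ← R1 + 2/3·R2.
R3 ← R3 − 20/3·R2.
R4 ← R4 − 7·R2.
R3 ← R3 / (-23/7).
R1 ← R1 + 1/14·R3.
R2 ← R2 + 5/14·R3.
R4 ← R4 + 1·R3.
R4 ← R4 / (-132/23).
R1 ← R1 − 7/23·R4.
R2 ← R2 − 35/23·R4.
R3 ← R3 − 29/23·R4.
Reading off the reduced rows gives x_1 = 2, x_2 = 3, x_3 = 5, x_4 = -2.

x_1 = 2, x_2 = 3, x_3 = 5, x_4 = -2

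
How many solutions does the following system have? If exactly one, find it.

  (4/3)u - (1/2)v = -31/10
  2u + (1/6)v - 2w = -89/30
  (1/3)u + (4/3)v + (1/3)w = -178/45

u = -3, v = -9/5, w = -5/3

Row-reduce the augmented matrix:
R1 ← R1 / (4/3).
R2 ← R2 − 2·R1.
R3 ← R3 − 1/3·R1.
R2 ← R2 / (11/12).
R1 ← R1 + 3/8·R2.
R3 ← R3 − 35/24·R2.
R3 ← R3 / (116/33).
R1 ← R1 + 9/11·R3.
R2 ← R2 + 24/11·R3.
Reading off the reduced rows gives u = -3, v = -9/5, w = -5/3.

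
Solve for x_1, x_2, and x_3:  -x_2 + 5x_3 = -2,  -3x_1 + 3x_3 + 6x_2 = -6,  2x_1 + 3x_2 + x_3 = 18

Row-reduce the augmented matrix:
Swap R1 and R2.
R1 ← R1 / (-3).
R3 ← R3 − 2·R1.
R2 ← R2 / (-1).
R1 ← R1 + 2·R2.
R3 ← R3 − 7·R2.
R3 ← R3 / (38).
R1 ← R1 + 11·R3.
R2 ← R2 + 5·R3.
Reading off the reduced rows gives x_1 = 6, x_2 = 2, x_3 = 0.

x_1 = 6, x_2 = 2, x_3 = 0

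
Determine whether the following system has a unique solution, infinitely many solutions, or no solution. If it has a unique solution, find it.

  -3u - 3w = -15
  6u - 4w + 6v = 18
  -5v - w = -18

u = 2, v = 3, w = 3

Row-reduce the augmented matrix:
R1 ← R1 / (-3).
R2 ← R2 − 6·R1.
R2 ← R2 / (6).
R3 ← R3 + 5·R2.
R3 ← R3 / (-28/3).
R1 ← R1 − 1·R3.
R2 ← R2 + 5/3·R3.
Reading off the reduced rows gives u = 2, v = 3, w = 3.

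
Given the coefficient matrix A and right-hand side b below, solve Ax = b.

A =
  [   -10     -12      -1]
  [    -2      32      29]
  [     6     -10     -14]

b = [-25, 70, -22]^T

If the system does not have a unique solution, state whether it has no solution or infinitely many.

no solution

Row-reduce:
R1 ← R1 / (-10).
R2 ← R2 + 2·R1.
R3 ← R3 − 6·R1.
R2 ← R2 / (172/5).
R1 ← R1 − 6/5·R2.
R3 ← R3 + 86/5·R2.
Row 3 reduces to 0 = 1/2, a contradiction. The system is inconsistent.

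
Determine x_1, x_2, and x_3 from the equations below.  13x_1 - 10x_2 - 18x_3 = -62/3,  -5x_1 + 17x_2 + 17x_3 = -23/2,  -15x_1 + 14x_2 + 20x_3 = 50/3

x_1 = -5/3, x_2 = -5/2, x_3 = 4/3

Row-reduce the augmented matrix:
R1 ← R1 / (13).
R2 ← R2 + 5·R1.
R3 ← R3 + 15·R1.
R2 ← R2 / (171/13).
R1 ← R1 + 10/13·R2.
R3 ← R3 − 32/13·R2.
R3 ← R3 / (-454/171).
R1 ← R1 + 136/171·R3.
R2 ← R2 − 131/171·R3.
Reading off the reduced rows gives x_1 = -5/3, x_2 = -5/2, x_3 = 4/3.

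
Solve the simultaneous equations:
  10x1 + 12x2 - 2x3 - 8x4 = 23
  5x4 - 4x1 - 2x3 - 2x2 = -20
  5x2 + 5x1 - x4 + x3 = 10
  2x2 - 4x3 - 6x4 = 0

no solution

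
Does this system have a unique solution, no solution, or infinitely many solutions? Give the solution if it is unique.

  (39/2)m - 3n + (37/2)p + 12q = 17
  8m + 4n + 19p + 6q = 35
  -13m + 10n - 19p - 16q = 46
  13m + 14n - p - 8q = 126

infinitely many solutions

Row-reduce:
R1 ← R1 / (39/2).
R2 ← R2 − 8·R1.
R3 ← R3 + 13·R1.
R4 ← R4 − 13·R1.
R2 ← R2 / (68/13).
R1 ← R1 + 2/13·R2.
R3 ← R3 − 8·R2.
R4 ← R4 − 16·R2.
R3 ← R3 / (-410/17).
R1 ← R1 − 131/102·R3.
R2 ← R2 − 445/204·R3.
R4 ← R4 + 820/17·R3.
Rank is 3 with 4 unknowns, leaving q free.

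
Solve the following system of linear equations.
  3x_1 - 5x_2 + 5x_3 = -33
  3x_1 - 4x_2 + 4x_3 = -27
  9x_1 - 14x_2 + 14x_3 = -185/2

no solution

Row-reduce:
R1 ← R1 / (3).
R2 ← R2 − 3·R1.
R3 ← R3 − 9·R1.
R1 ← R1 + 5/3·R2.
R3 ← R3 − 1·R2.
Row 3 reduces to 0 = 1/2, a contradiction. The system is inconsistent.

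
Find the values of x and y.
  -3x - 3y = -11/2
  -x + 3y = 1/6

From equation 2: x = -1/6 + 3·y.
Substitute into equation 1 and solve: y = 1/2.
Then x = 4/3.

x = 4/3, y = 1/2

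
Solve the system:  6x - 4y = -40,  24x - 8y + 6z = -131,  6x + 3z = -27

Row-reduce:
R1 ← R1 / (6).
R2 ← R2 − 24·R1.
R3 ← R3 − 6·R1.
R2 ← R2 / (8).
R1 ← R1 + 2/3·R2.
R3 ← R3 − 4·R2.
Row 3 reduces to 0 = -3/2, a contradiction. The system is inconsistent.

no solution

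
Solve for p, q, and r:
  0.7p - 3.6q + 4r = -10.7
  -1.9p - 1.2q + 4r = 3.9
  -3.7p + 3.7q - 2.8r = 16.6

Row-reduce the augmented matrix:
R1 ← R1 / (7/10).
R2 ← R2 + 19/10·R1.
R3 ← R3 + 37/10·R1.
R2 ← R2 / (-384/35).
R1 ← R1 + 36/7·R2.
R3 ← R3 + 1073/70·R2.
R3 ← R3 / (-1159/480).
R1 ← R1 + 5/4·R3.
R2 ← R2 + 65/48·R3.
Reading off the reduced rows gives p = -1, q = 5, r = 2.

p = -1, q = 5, r = 2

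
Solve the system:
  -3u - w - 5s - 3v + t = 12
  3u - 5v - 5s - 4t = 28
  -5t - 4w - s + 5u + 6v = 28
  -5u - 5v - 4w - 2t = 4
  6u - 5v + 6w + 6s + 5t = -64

Row-reduce the augmented matrix:
R1 ← R1 / (-3).
R2 ← R2 − 3·R1.
R3 ← R3 − 5·R1.
R4 ← R4 + 5·R1.
R5 ← R5 − 6·R1.
R2 ← R2 / (-8).
R1 ← R1 − 1·R2.
R3 ← R3 − 1·R2.
R5 ← R5 + 11·R2.
R3 ← R3 / (-139/24).
R1 ← R1 − 5/24·R3.
R2 ← R2 − 1/8·R3.
R4 ← R4 + 7/3·R3.
R5 ← R5 − 43/8·R3.
R4 ← R4 / (1751/139).
R1 ← R1 − 5/139·R4.
R2 ← R2 − 142/139·R4.
R3 ← R3 − 254/139·R4.
R5 ← R5 + 10/139·R4.
R5 ← R5 / (13432/1751).
R1 ← R1 + 1463/1751·R5.
R2 ← R2 − 825/1751·R5.
R3 ← R3 − 1673/1751·R5.
R4 ← R4 + 302/1751·R5.
Reading off the reduced rows gives u = -2, v = 2, w = 2, s = -4, t = -6.

u = -2, v = 2, w = 2, s = -4, t = -6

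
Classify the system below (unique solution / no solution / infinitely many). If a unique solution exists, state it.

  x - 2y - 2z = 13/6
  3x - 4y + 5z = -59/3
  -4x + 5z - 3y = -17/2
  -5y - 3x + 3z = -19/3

Row-reduce the augmented matrix:
R2 ← R2 − 3·R1.
R3 ← R3 + 4·R1.
R4 ← R4 + 3·R1.
R2 ← R2 / (2).
R1 ← R1 + 2·R2.
R3 ← R3 + 11·R2.
R4 ← R4 + 11·R2.
R3 ← R3 / (115/2).
R1 ← R1 − 9·R3.
R2 ← R2 − 11/2·R3.
R4 ← R4 − 115/2·R3.
R4 reduces to 0 = 0, so the extra equation is consistent.
Reading off the reduced rows gives x = -3/2, y = 2/3, z = -5/2.

x = -3/2, y = 2/3, z = -5/2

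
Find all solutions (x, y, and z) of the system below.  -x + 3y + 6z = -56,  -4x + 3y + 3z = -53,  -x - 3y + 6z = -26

Row-reduce the augmented matrix:
R1 ← R1 / (-1).
R2 ← R2 + 4·R1.
R3 ← R3 + 1·R1.
R2 ← R2 / (-9).
R1 ← R1 + 3·R2.
R3 ← R3 + 6·R2.
R3 ← R3 / (14).
R1 ← R1 − 1·R3.
R2 ← R2 − 7/3·R3.
Reading off the reduced rows gives x = 5, y = -5, z = -6.

x = 5, y = -5, z = -6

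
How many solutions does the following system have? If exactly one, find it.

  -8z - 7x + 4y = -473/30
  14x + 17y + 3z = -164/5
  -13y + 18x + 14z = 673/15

x = 1/2, y = -12/5, z = 1/3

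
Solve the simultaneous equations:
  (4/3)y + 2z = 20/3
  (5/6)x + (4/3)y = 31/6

Row-reduce:
Swap R1 and R2.
R1 ← R1 / (5/6).
R2 ← R2 / (4/3).
R1 ← R1 − 8/5·R2.
Rank is 2 with 3 unknowns, leaving z free.

infinitely many solutions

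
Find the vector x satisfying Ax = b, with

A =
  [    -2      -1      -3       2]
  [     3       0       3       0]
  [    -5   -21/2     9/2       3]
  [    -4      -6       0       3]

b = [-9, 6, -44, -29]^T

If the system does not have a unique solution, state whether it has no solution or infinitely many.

no solution

Row-reduce:
R1 ← R1 / (-2).
R2 ← R2 − 3·R1.
R3 ← R3 + 5·R1.
R4 ← R4 + 4·R1.
R2 ← R2 / (-3/2).
R1 ← R1 − 1/2·R2.
R3 ← R3 + 8·R2.
R4 ← R4 + 4·R2.
R3 ← R3 / (20).
R1 ← R1 − 1·R3.
R2 ← R2 − 1·R3.
R4 ← R4 − 10·R3.
Row 4 reduces to 0 = -1/4, a contradiction. The system is inconsistent.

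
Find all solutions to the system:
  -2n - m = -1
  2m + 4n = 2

infinitely many solutions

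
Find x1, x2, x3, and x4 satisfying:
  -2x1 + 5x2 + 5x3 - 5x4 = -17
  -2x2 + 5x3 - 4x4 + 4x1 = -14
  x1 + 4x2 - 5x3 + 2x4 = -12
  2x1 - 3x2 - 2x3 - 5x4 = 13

x1 = -4, x2 = -4, x3 = -2, x4 = -1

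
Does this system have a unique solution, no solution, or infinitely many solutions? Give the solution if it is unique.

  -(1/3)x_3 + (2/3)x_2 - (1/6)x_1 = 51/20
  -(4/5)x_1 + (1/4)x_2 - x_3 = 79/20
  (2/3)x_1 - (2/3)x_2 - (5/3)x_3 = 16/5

Row-reduce the augmented matrix:
R1 ← R1 / (-1/6).
R2 ← R2 + 4/5·R1.
R3 ← R3 − 2/3·R1.
R2 ← R2 / (-59/20).
R1 ← R1 + 4·R2.
R3 ← R3 − 2·R2.
R3 ← R3 / (-153/59).
R1 ← R1 − 70/59·R3.
R2 ← R2 + 12/59·R3.
Reading off the reduced rows gives x_1 = -1/2, x_2 = 11/5, x_3 = -3.

x_1 = -1/2, x_2 = 11/5, x_3 = -3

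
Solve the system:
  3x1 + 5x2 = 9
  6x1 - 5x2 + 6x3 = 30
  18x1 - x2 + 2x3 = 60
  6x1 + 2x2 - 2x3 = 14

no solution

Row-reduce:
R1 ← R1 / (3).
R2 ← R2 − 6·R1.
R3 ← R3 − 18·R1.
R4 ← R4 − 6·R1.
R2 ← R2 / (-15).
R1 ← R1 − 5/3·R2.
R3 ← R3 + 31·R2.
R4 ← R4 + 8·R2.
R3 ← R3 / (-52/5).
R1 ← R1 − 2/3·R3.
R2 ← R2 + 2/5·R3.
R4 ← R4 + 26/5·R3.
Row 4 reduces to 0 = -1, a contradiction. The system is inconsistent.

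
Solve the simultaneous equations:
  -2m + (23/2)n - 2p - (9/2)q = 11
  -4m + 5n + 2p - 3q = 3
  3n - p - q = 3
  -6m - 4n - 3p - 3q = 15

no solution

Row-reduce:
R1 ← R1 / (-2).
R2 ← R2 + 4·R1.
R4 ← R4 + 6·R1.
R2 ← R2 / (-18).
R1 ← R1 + 23/4·R2.
R3 ← R3 − 3·R2.
R4 ← R4 + 77/2·R2.
Swap R3 and R4.
R3 ← R3 / (-59/6).
R1 ← R1 + 11/12·R3.
R2 ← R2 + 1/3·R3.
Row 4 reduces to 0 = -1/6, a contradiction. The system is inconsistent.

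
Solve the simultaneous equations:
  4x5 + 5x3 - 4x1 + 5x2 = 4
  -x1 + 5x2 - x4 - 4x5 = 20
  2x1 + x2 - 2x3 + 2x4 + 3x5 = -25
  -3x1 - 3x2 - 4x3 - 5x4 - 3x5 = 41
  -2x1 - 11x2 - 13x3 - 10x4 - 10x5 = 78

infinitely many solutions

Row-reduce:
R1 ← R1 / (-4).
R2 ← R2 + 1·R1.
R3 ← R3 − 2·R1.
R4 ← R4 + 3·R1.
R5 ← R5 + 2·R1.
R2 ← R2 / (15/4).
R1 ← R1 + 5/4·R2.
R3 ← R3 − 7/2·R2.
R4 ← R4 + 27/4·R2.
R5 ← R5 + 27/2·R2.
R3 ← R3 / (5/3).
R1 ← R1 + 5/3·R3.
R2 ← R2 + 1/3·R3.
R4 ← R4 + 10·R3.
R5 ← R5 + 20·R3.
R4 ← R4 / (54/5).
R1 ← R1 − 13/5·R4.
R2 ← R2 − 8/25·R4.
R3 ← R3 − 44/25·R4.
R5 ← R5 − 108/5·R4.
Rank is 4 with 5 unknowns, leaving x5 free.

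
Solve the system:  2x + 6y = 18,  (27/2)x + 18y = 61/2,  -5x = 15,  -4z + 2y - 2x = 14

no solution

Row-reduce:
R1 ← R1 / (2).
R2 ← R2 − 27/2·R1.
R3 ← R3 + 5·R1.
R4 ← R4 + 2·R1.
R2 ← R2 / (-45/2).
R1 ← R1 − 3·R2.
R3 ← R3 − 15·R2.
R4 ← R4 − 8·R2.
Swap R3 and R4.
R3 ← R3 / (-4).
Row 4 reduces to 0 = -2/3, a contradiction. The system is inconsistent.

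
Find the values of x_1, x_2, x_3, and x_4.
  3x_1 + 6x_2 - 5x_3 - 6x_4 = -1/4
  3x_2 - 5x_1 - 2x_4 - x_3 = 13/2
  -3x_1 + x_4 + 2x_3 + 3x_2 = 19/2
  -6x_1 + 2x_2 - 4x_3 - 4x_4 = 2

x_1 = -3/4, x_2 = 7/4, x_3 = 1/2, x_4 = 1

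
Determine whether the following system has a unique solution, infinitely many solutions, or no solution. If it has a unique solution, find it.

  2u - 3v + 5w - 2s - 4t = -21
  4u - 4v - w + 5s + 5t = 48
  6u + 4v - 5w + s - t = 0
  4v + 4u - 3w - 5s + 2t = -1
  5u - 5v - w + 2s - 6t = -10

u = 1, v = -2, w = -1, s = 2, t = 5

Row-reduce the augmented matrix:
R1 ← R1 / (2).
R2 ← R2 − 4·R1.
R3 ← R3 − 6·R1.
R4 ← R4 − 4·R1.
R5 ← R5 − 5·R1.
R2 ← R2 / (2).
R1 ← R1 + 3/2·R2.
R3 ← R3 − 13·R2.
R4 ← R4 − 10·R2.
R5 ← R5 − 5/2·R2.
R3 ← R3 / (103/2).
R1 ← R1 + 23/4·R3.
R2 ← R2 + 11/2·R3.
R4 ← R4 − 42·R3.
R5 ← R5 − 1/4·R3.
R4 ← R4 / (-4).
R2 ← R2 + 1·R4.
R3 ← R3 + 1·R4.
R5 ← R5 + 4·R4.
R5 ← R5 / (-1734/103).
R1 ← R1 + 47/103·R5.
R2 ← R2 + 1065/412·R5.
R3 ← R3 + 1097/412·R5.
R4 ← R4 + 509/412·R5.
Reading off the reduced rows gives u = 1, v = -2, w = -1, s = 2, t = 5.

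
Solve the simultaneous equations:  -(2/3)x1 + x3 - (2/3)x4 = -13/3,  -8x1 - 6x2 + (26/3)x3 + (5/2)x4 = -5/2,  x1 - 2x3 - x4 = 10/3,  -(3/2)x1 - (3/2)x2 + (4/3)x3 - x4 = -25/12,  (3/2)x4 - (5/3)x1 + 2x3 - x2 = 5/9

x1 = -1/3, x2 = -5/2, x3 = -3, x4 = 7/3

Row-reduce the augmented matrix:
R1 ← R1 / (-2/3).
R2 ← R2 + 8·R1.
R3 ← R3 − 1·R1.
R4 ← R4 + 3/2·R1.
R5 ← R5 + 5/3·R1.
R2 ← R2 / (-6).
R4 ← R4 + 3/2·R2.
R5 ← R5 + 1·R2.
R3 ← R3 / (-1/2).
R1 ← R1 + 3/2·R3.
R2 ← R2 − 5/9·R3.
R4 ← R4 + 1/12·R3.
R5 ← R5 − 1/18·R3.
R4 ← R4 / (-43/24).
R1 ← R1 − 7·R4.
R2 ← R2 + 143/36·R4.
R3 ← R3 − 4·R4.
R5 ← R5 − 43/36·R4.
R5 reduces to 0 = 0, so the extra equation is consistent.
Reading off the reduced rows gives x1 = -1/3, x2 = -5/2, x3 = -3, x4 = 7/3.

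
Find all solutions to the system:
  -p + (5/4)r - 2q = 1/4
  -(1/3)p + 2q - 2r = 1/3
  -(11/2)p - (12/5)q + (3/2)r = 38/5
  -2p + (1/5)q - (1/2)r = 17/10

no solution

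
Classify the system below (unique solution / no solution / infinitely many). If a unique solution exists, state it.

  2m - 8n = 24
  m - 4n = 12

Row-reduce:
R1 ← R1 / (2).
R2 ← R2 − 1·R1.
Rank is 1 with 2 unknowns, leaving n free.

infinitely many solutions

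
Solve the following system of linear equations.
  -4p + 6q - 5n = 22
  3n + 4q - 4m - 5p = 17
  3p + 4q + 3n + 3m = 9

Row-reduce:
Swap R1 and R2.
R1 ← R1 / (-4).
R3 ← R3 − 3·R1.
R2 ← R2 / (-5).
R1 ← R1 + 3/4·R2.
R3 ← R3 − 21/4·R2.
R3 ← R3 / (-99/20).
R1 ← R1 − 37/20·R3.
R2 ← R2 − 4/5·R3.
Rank is 3 with 4 unknowns, leaving q free.

infinitely many solutions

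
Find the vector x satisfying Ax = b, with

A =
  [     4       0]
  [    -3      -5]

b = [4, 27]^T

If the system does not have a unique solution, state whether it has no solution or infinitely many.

x_1 = 1, x_2 = -6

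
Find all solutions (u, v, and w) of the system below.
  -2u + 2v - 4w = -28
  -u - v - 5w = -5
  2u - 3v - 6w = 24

u = 6, v = -6, w = 1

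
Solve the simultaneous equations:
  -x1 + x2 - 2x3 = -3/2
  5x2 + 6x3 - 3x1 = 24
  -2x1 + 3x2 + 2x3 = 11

Row-reduce:
R1 ← R1 / (-1).
R2 ← R2 + 3·R1.
R3 ← R3 + 2·R1.
R2 ← R2 / (2).
R1 ← R1 + 1·R2.
R3 ← R3 − 1·R2.
Row 3 reduces to 0 = -1/4, a contradiction. The system is inconsistent.

no solution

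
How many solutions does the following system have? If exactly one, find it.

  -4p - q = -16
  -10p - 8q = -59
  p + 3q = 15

no solution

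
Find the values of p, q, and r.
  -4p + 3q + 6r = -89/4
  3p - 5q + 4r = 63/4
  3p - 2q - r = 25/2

Row-reduce the augmented matrix:
R1 ← R1 / (-4).
R2 ← R2 − 3·R1.
R3 ← R3 − 3·R1.
R2 ← R2 / (-11/4).
R1 ← R1 + 3/4·R2.
R3 ← R3 − 1/4·R2.
R3 ← R3 / (47/11).
R1 ← R1 + 42/11·R3.
R2 ← R2 + 34/11·R3.
Reading off the reduced rows gives p = 2, q = -11/4, r = -1.

p = 2, q = -11/4, r = -1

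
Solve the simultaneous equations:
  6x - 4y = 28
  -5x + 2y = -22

Row-reduce the augmented matrix:
R1 ← R1 / (6).
R2 ← R2 + 5·R1.
R2 ← R2 / (-4/3).
R1 ← R1 + 2/3·R2.
Reading off the reduced rows gives x = 4, y = -1.

x = 4, y = -1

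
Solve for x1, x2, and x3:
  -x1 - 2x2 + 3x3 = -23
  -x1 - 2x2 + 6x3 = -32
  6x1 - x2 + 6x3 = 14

x1 = 6, x2 = 4, x3 = -3

Row-reduce the augmented matrix:
R1 ← R1 / (-1).
R2 ← R2 + 1·R1.
R3 ← R3 − 6·R1.
Swap R2 and R3.
R2 ← R2 / (-13).
R1 ← R1 − 2·R2.
R3 ← R3 / (3).
R1 ← R1 − 9/13·R3.
R2 ← R2 + 24/13·R3.
Reading off the reduced rows gives x1 = 6, x2 = 4, x3 = -3.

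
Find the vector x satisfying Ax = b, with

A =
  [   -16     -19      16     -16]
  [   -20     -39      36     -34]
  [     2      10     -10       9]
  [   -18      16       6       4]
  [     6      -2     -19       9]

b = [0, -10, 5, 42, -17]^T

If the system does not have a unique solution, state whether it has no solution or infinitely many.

Row-reduce the augmented matrix:
R1 ← R1 / (-16).
R2 ← R2 + 20·R1.
R3 ← R3 − 2·R1.
R4 ← R4 + 18·R1.
R5 ← R5 − 6·R1.
R2 ← R2 / (-61/4).
R1 ← R1 − 19/16·R2.
R3 ← R3 − 61/8·R2.
R4 ← R4 − 299/8·R2.
R5 ← R5 + 73/8·R2.
Swap R3 and R4.
R3 ← R3 / (1660/61).
R1 ← R1 − 15/61·R3.
R2 ← R2 + 64/61·R3.
R5 ← R5 + 1377/61·R3.
Swap R4 and R5.
R4 ← R4 / (1933/1660).
R1 ← R1 − 7/332·R4.
R2 ← R2 − 184/415·R4.
R3 ← R3 + 751/1660·R4.
R5 reduces to 0 = 0, so the extra equation is consistent.
Reading off the reduced rows gives x_1 = -1, x_2 = 0, x_3 = 2, x_4 = 3.

x_1 = -1, x_2 = 0, x_3 = 2, x_4 = 3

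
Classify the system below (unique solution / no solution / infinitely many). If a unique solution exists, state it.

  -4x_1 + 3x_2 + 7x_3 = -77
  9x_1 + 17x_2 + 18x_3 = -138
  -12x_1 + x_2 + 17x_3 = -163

Row-reduce the augmented matrix:
R1 ← R1 / (-4).
R2 ← R2 − 9·R1.
R3 ← R3 + 12·R1.
R2 ← R2 / (95/4).
R1 ← R1 + 3/4·R2.
R3 ← R3 + 8·R2.
R3 ← R3 / (140/19).
R1 ← R1 + 13/19·R3.
R2 ← R2 − 27/19·R3.
Reading off the reduced rows gives x_1 = 6, x_2 = -6, x_3 = -5.

x_1 = 6, x_2 = -6, x_3 = -5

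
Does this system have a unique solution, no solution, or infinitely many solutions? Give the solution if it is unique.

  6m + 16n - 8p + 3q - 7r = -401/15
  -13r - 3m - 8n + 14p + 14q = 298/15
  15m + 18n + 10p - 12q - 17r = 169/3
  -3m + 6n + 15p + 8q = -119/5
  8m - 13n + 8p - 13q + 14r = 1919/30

m = 13/5, n = -5/2, p = 1, q = -2, r = -5/3

Row-reduce the augmented matrix:
R1 ← R1 / (6).
R2 ← R2 + 3·R1.
R3 ← R3 − 15·R1.
R4 ← R4 + 3·R1.
R5 ← R5 − 8·R1.
Swap R2 and R3.
R2 ← R2 / (-22).
R1 ← R1 − 8/3·R2.
R4 ← R4 − 14·R2.
R5 ← R5 + 103/3·R2.
R3 ← R3 / (10).
R1 ← R1 − 76/33·R3.
R2 ← R2 + 15/11·R3.
R4 ← R4 − 331/11·R3.
R5 ← R5 + 929/33·R3.
R4 ← R4 / (-991/20).
R1 ← R1 + 163/30·R4.
R2 ← R2 − 3·R4.
R3 ← R3 − 31/20·R4.
R5 ← R5 − 856/15·R4.
R5 ← R5 / (968675/32703).
R1 ← R1 + 78535/32703·R5.
R2 ← R2 − 5894/10901·R5.
R3 ← R3 + 2141/10901·R5.
R4 ← R4 + 10223/10901·R5.
Reading off the reduced rows gives m = 13/5, n = -5/2, p = 1, q = -2, r = -5/3.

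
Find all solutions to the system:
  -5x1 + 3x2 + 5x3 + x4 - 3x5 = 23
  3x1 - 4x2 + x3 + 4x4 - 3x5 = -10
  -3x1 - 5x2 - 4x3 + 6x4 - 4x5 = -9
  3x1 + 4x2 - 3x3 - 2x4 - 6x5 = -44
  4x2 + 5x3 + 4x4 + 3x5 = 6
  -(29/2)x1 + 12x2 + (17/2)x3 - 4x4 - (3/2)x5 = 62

Row-reduce:
R1 ← R1 / (-5).
R2 ← R2 − 3·R1.
R3 ← R3 + 3·R1.
R4 ← R4 − 3·R1.
R6 ← R6 + 29/2·R1.
R2 ← R2 / (-11/5).
R1 ← R1 + 3/5·R2.
R3 ← R3 + 34/5·R2.
R4 ← R4 − 29/5·R2.
R5 ← R5 − 4·R2.
R6 ← R6 − 33/10·R2.
R3 ← R3 / (-213/11).
R1 ← R1 + 23/11·R3.
R2 ← R2 + 20/11·R3.
R4 ← R4 − 116/11·R3.
R5 ← R5 − 135/11·R3.
R4 ← R4 / (1262/213).
R1 ← R1 + 107/213·R4.
R2 ← R2 + 269/213·R4.
R3 ← R3 − 97/213·R4.
R5 ← R5 − 481/71·R4.
R5 ← R5 / (22465/1262).
R1 ← R1 + 765/1262·R5.
R2 ← R2 + 2395/1262·R5.
R3 ← R3 − 493/1262·R5.
R4 ← R4 + 2891/1262·R5.
Row 6 reduces to 0 = 1, a contradiction. The system is inconsistent.

no solution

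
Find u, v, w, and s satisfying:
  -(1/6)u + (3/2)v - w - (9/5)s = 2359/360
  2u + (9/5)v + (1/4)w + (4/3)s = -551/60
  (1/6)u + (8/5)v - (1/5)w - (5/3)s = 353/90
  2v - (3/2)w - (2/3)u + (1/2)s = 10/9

u = -5/3, v = -3/4, w = -2, s = -3

Row-reduce the augmented matrix:
R1 ← R1 / (-1/6).
R2 ← R2 − 2·R1.
R3 ← R3 − 1/6·R1.
R4 ← R4 + 2/3·R1.
R2 ← R2 / (99/5).
R1 ← R1 + 9·R2.
R3 ← R3 − 31/10·R2.
R4 ← R4 + 4·R2.
R3 ← R3 / (2533/3960).
R1 ← R1 − 29/44·R3.
R2 ← R2 + 235/396·R3.
R4 ← R4 − 25/198·R3.
R4 ← R4 / (92801/25330).
R1 ← R1 − 23942/12665·R4.
R2 ← R2 + 9848/7599·R4.
R3 ← R3 + 3488/7599·R4.
Reading off the reduced rows gives u = -5/3, v = -3/4, w = -2, s = -3.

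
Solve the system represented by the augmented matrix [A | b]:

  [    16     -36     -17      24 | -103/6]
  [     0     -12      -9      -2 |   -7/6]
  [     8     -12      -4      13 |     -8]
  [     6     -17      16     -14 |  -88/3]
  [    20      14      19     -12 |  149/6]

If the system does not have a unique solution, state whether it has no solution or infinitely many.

Row-reduce the augmented matrix:
R1 ← R1 / (16).
R3 ← R3 − 8·R1.
R4 ← R4 − 6·R1.
R5 ← R5 − 20·R1.
R2 ← R2 / (-12).
R1 ← R1 + 9/4·R2.
R3 ← R3 − 6·R2.
R4 ← R4 + 7/2·R2.
R5 ← R5 − 59·R2.
Swap R3 and R4.
R3 ← R3 / (25).
R1 ← R1 − 5/8·R3.
R2 ← R2 − 3/4·R3.
R5 ← R5 + 4·R3.
Swap R4 and R5.
R4 ← R4 / (-2771/50).
R1 ← R1 − 1169/480·R4.
R2 ← R2 − 1007/1200·R4.
R3 ← R3 + 269/300·R4.
R5 reduces to 0 = 0, so the extra equation is consistent.
Reading off the reduced rows gives x_1 = 4/3, x_2 = 4/3, x_3 = -3/2, x_4 = -2/3.

x_1 = 4/3, x_2 = 4/3, x_3 = -3/2, x_4 = -2/3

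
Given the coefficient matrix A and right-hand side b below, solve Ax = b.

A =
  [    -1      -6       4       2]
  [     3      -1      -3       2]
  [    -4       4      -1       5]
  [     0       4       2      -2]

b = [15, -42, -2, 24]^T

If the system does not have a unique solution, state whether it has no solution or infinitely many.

x_1 = -5, x_2 = 1, x_3 = 6, x_4 = -4

Row-reduce the augmented matrix:
R1 ← R1 / (-1).
R2 ← R2 − 3·R1.
R3 ← R3 + 4·R1.
R2 ← R2 / (-19).
R1 ← R1 − 6·R2.
R3 ← R3 − 28·R2.
R4 ← R4 − 4·R2.
R3 ← R3 / (-71/19).
R1 ← R1 + 22/19·R3.
R2 ← R2 + 9/19·R3.
R4 ← R4 − 74/19·R3.
R4 ← R4 / (628/71).
R1 ← R1 + 156/71·R4.
R2 ← R2 + 109/71·R4.
R3 ← R3 + 167/71·R4.
Reading off the reduced rows gives x_1 = -5, x_2 = 1, x_3 = 6, x_4 = -4.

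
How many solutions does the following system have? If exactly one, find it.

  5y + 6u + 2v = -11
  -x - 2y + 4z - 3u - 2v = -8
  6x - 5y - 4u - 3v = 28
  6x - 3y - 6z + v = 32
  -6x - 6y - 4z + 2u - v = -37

Row-reduce the augmented matrix:
Swap R1 and R2.
R1 ← R1 / (-1).
R3 ← R3 − 6·R1.
R4 ← R4 − 6·R1.
R5 ← R5 + 6·R1.
R2 ← R2 / (5).
R1 ← R1 − 2·R2.
R3 ← R3 + 17·R2.
R4 ← R4 + 15·R2.
R5 ← R5 − 6·R2.
R3 ← R3 / (24).
R1 ← R1 + 4·R3.
R4 ← R4 − 18·R3.
R5 ← R5 + 28·R3.
R4 ← R4 / (6/5).
R1 ← R1 − 1/3·R4.
R2 ← R2 − 6/5·R4.
R3 ← R3 + 1/15·R4.
R5 ← R5 − 164/15·R4.
R5 ← R5 / (-103/9).
R1 ← R1 + 35/72·R5.
R2 ← R2 + 3/4·R5.
R3 ← R3 + 5/18·R5.
R4 ← R4 − 23/24·R5.
Reading off the reduced rows gives x = 4, y = 3, z = -3, u = -4, v = -1.

x = 4, y = 3, z = -3, u = -4, v = -1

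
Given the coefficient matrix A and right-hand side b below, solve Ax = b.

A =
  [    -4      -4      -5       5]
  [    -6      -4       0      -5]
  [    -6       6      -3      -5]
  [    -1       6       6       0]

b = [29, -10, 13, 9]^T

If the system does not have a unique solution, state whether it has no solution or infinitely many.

x_1 = -3, x_2 = 2, x_3 = -1, x_4 = 4

Row-reduce the augmented matrix:
R1 ← R1 / (-4).
R2 ← R2 + 6·R1.
R3 ← R3 + 6·R1.
R4 ← R4 + 1·R1.
R2 ← R2 / (2).
R1 ← R1 − 1·R2.
R3 ← R3 − 12·R2.
R4 ← R4 − 7·R2.
R3 ← R3 / (-81/2).
R1 ← R1 + 5/2·R3.
R2 ← R2 − 15/4·R3.
R4 ← R4 + 19·R3.
R4 ← R4 / (2135/162).
R1 ← R1 − 185/162·R4.
R2 ← R2 + 25/54·R4.
R3 ← R3 + 125/81·R4.
Reading off the reduced rows gives x_1 = -3, x_2 = 2, x_3 = -1, x_4 = 4.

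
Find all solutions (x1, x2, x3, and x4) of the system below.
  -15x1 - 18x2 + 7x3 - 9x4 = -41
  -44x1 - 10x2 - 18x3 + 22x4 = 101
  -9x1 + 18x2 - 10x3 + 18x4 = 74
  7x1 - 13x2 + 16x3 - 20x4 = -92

no solution

Row-reduce:
R1 ← R1 / (-15).
R2 ← R2 + 44·R1.
R3 ← R3 + 9·R1.
R4 ← R4 − 7·R1.
R2 ← R2 / (214/5).
R1 ← R1 − 6/5·R2.
R3 ← R3 − 144/5·R2.
R4 ← R4 + 107/5·R2.
R3 ← R3 / (1255/107).
R1 ← R1 − 197/321·R3.
R2 ← R2 + 289/321·R3.
Row 4 reduces to 0 = -1/2, a contradiction. The system is inconsistent.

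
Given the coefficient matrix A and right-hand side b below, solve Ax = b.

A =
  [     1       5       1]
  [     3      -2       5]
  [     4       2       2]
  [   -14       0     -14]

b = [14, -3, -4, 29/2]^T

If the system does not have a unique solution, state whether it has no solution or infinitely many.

no solution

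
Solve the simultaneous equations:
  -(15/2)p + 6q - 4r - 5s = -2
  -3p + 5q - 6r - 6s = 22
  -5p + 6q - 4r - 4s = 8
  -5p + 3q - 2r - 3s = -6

infinitely many solutions

Row-reduce:
R1 ← R1 / (-15/2).
R2 ← R2 + 3·R1.
R3 ← R3 + 5·R1.
R4 ← R4 + 5·R1.
R2 ← R2 / (13/5).
R1 ← R1 + 4/5·R2.
R3 ← R3 − 2·R2.
R4 ← R4 + 1·R2.
R3 ← R3 / (80/39).
R1 ← R1 + 32/39·R3.
R2 ← R2 + 22/13·R3.
R4 ← R4 + 40/39·R3.
Rank is 3 with 4 unknowns, leaving s free.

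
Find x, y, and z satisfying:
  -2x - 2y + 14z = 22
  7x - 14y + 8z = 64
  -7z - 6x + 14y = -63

Row-reduce the augmented matrix:
R1 ← R1 / (-2).
R2 ← R2 − 7·R1.
R3 ← R3 + 6·R1.
R2 ← R2 / (-21).
R1 ← R1 − 1·R2.
R3 ← R3 − 20·R2.
R3 ← R3 / (37/7).
R1 ← R1 + 30/7·R3.
R2 ← R2 + 19/7·R3.
Reading off the reduced rows gives x = 0, y = -4, z = 1.

x = 0, y = -4, z = 1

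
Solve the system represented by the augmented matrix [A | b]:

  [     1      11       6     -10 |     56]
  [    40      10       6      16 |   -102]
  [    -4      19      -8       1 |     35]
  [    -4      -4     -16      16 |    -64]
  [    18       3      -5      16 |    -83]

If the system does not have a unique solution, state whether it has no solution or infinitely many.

Row-reduce the augmented matrix:
R2 ← R2 − 40·R1.
R3 ← R3 + 4·R1.
R4 ← R4 + 4·R1.
R5 ← R5 − 18·R1.
R2 ← R2 / (-430).
R1 ← R1 − 11·R2.
R3 ← R3 − 63·R2.
R4 ← R4 − 40·R2.
R5 ← R5 + 195·R2.
R3 ← R3 / (-3931/215).
R1 ← R1 − 3/215·R3.
R2 ← R2 − 117/215·R3.
R4 ← R4 + 592/43·R3.
R5 ← R5 + 296/43·R3.
R4 ← R4 / (-7192/3931).
R1 ← R1 − 2589/3931·R4.
R2 ← R2 + 1235/3931·R4.
R3 ← R3 + 4719/3931·R4.
R5 ← R5 + 3596/3931·R4.
R5 reduces to 0 = 0, so the extra equation is consistent.
Reading off the reduced rows gives x_1 = -2, x_2 = 2, x_3 = 1, x_4 = -3.

x_1 = -2, x_2 = 2, x_3 = 1, x_4 = -3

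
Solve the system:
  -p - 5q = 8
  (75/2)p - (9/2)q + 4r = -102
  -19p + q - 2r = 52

no solution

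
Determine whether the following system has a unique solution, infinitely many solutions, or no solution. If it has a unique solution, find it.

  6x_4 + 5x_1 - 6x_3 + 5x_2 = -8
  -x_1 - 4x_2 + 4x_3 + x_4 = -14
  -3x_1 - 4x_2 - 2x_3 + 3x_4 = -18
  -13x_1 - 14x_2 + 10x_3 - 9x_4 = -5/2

no solution

Row-reduce:
R1 ← R1 / (5).
R2 ← R2 + 1·R1.
R3 ← R3 + 3·R1.
R4 ← R4 + 13·R1.
R2 ← R2 / (-3).
R1 ← R1 − 1·R2.
R3 ← R3 + 1·R2.
R4 ← R4 + 1·R2.
R3 ← R3 / (-98/15).
R1 ← R1 + 4/15·R3.
R2 ← R2 + 14/15·R3.
R4 ← R4 + 98/15·R3.
Row 4 reduces to 0 = -1/2, a contradiction. The system is inconsistent.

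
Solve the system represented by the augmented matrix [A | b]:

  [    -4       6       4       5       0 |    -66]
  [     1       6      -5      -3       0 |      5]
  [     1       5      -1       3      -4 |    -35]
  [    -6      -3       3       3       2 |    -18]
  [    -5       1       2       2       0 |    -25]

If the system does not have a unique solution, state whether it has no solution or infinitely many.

Row-reduce the augmented matrix:
R1 ← R1 / (-4).
R2 ← R2 − 1·R1.
R3 ← R3 − 1·R1.
R4 ← R4 + 6·R1.
R5 ← R5 + 5·R1.
R2 ← R2 / (15/2).
R1 ← R1 + 3/2·R2.
R3 ← R3 − 13/2·R2.
R4 ← R4 + 12·R2.
R5 ← R5 + 13/2·R2.
R3 ← R3 / (52/15).
R1 ← R1 + 9/5·R3.
R2 ← R2 + 8/15·R3.
R4 ← R4 + 47/5·R3.
R5 ← R5 + 97/15·R3.
R4 ← R4 / (867/104).
R1 ← R1 − 145/104·R4.
R2 ← R2 − 17/26·R4.
R3 ← R3 − 173/104·R4.
R5 ← R5 − 519/104·R4.
R5 ← R5 / (-626/289).
R1 ← R1 + 518/867·R5.
R2 ← R2 − 4/51·R5.
R3 ← R3 − 530/867·R5.
R4 ← R4 + 920/867·R5.
Reading off the reduced rows gives x_1 = 1, x_2 = -4, x_3 = -2, x_4 = -6, x_5 = 0.

x_1 = 1, x_2 = -4, x_3 = -2, x_4 = -6, x_5 = 0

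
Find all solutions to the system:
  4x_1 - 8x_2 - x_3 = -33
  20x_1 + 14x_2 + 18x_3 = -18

Row-reduce:
R1 ← R1 / (4).
R2 ← R2 − 20·R1.
R2 ← R2 / (54).
R1 ← R1 + 2·R2.
Rank is 2 with 3 unknowns, leaving x_3 free.

infinitely many solutions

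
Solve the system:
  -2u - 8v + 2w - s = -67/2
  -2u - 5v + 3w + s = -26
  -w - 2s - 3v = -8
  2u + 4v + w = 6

Row-reduce:
R1 ← R1 / (-2).
R2 ← R2 + 2·R1.
R4 ← R4 − 2·R1.
R2 ← R2 / (3).
R1 ← R1 − 4·R2.
R3 ← R3 + 3·R2.
R4 ← R4 + 4·R2.
Swap R3 and R4.
R3 ← R3 / (13/3).
R1 ← R1 + 7/3·R3.
R2 ← R2 − 1/3·R3.
Row 4 reduces to 0 = -1/2, a contradiction. The system is inconsistent.

no solution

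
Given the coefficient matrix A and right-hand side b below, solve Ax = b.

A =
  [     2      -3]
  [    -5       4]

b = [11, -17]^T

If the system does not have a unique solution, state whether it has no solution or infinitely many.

x_1 = 1, x_2 = -3

Row-reduce the augmented matrix:
R1 ← R1 / (2).
R2 ← R2 + 5·R1.
R2 ← R2 / (-7/2).
R1 ← R1 + 3/2·R2.
Reading off the reduced rows gives x_1 = 1, x_2 = -3.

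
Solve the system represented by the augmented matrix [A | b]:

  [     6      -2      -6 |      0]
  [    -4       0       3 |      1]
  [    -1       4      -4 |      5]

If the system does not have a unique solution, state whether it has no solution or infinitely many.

x_1 = -1, x_2 = 0, x_3 = -1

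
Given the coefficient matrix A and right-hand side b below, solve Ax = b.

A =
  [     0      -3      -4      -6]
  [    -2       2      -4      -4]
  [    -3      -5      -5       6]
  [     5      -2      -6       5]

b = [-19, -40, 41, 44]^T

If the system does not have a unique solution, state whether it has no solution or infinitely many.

Row-reduce the augmented matrix:
Swap R1 and R2.
R1 ← R1 / (-2).
R3 ← R3 + 3·R1.
R4 ← R4 − 5·R1.
R2 ← R2 / (-3).
R1 ← R1 + 1·R2.
R3 ← R3 + 8·R2.
R4 ← R4 − 3·R2.
R3 ← R3 / (35/3).
R1 ← R1 − 10/3·R3.
R2 ← R2 − 4/3·R3.
R4 ← R4 + 20·R3.
R4 ← R4 / (37).
R1 ← R1 + 4·R4.
R2 ← R2 + 6/5·R4.
R3 ← R3 − 12/5·R4.
Reading off the reduced rows gives x_1 = 3, x_2 = -5, x_3 = 1, x_4 = 5.

x_1 = 3, x_2 = -5, x_3 = 1, x_4 = 5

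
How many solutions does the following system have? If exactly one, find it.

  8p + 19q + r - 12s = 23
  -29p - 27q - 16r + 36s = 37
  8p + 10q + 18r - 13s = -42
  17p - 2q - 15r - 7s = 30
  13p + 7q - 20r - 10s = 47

p = 2, q = 3, r = -2, s = 4

Row-reduce the augmented matrix:
R1 ← R1 / (8).
R2 ← R2 + 29·R1.
R3 ← R3 − 8·R1.
R4 ← R4 − 17·R1.
R5 ← R5 − 13·R1.
R2 ← R2 / (335/8).
R1 ← R1 − 19/8·R2.
R3 ← R3 + 9·R2.
R4 ← R4 + 339/8·R2.
R5 ← R5 + 191/8·R2.
R3 ← R3 / (4804/335).
R1 ← R1 − 277/335·R3.
R2 ← R2 + 99/335·R3.
R4 ← R4 + 9932/335·R3.
R5 ← R5 + 9608/335·R3.
R4 ← R4 / (6618/1201).
R1 ← R1 + 4439/4804·R4.
R2 ← R2 + 1119/4804·R4.
R3 ← R3 + 875/4804·R4.
R5 reduces to 0 = 0, so the extra equation is consistent.
Reading off the reduced rows gives p = 2, q = 3, r = -2, s = 4.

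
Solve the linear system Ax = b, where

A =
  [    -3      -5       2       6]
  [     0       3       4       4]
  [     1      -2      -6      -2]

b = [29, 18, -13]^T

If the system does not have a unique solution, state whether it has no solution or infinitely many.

Row-reduce:
R1 ← R1 / (-3).
R3 ← R3 − 1·R1.
R2 ← R2 / (3).
R1 ← R1 − 5/3·R2.
R3 ← R3 + 11/3·R2.
R3 ← R3 / (-4/9).
R1 ← R1 + 26/9·R3.
R2 ← R2 − 4/3·R3.
Rank is 3 with 4 unknowns, leaving x_4 free.

infinitely many solutions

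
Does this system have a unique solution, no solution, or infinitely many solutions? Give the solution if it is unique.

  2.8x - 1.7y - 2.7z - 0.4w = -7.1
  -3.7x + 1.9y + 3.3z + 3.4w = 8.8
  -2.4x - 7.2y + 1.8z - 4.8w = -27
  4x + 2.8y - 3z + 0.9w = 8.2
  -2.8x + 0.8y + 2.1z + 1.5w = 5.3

Row-reduce the augmented matrix:
R1 ← R1 / (14/5).
R2 ← R2 + 37/10·R1.
R3 ← R3 + 12/5·R1.
R4 ← R4 − 4·R1.
R5 ← R5 + 14/5·R1.
R2 ← R2 / (-97/280).
R1 ← R1 + 17/28·R2.
R3 ← R3 + 303/35·R2.
R4 ← R4 − 183/35·R2.
R5 ← R5 + 9/10·R2.
R3 ← R3 / (2997/485).
R1 ← R1 + 48/97·R3.
R2 ← R2 − 75/97·R3.
R4 ← R4 + 309/97·R3.
R5 ← R5 − 93/970·R3.
R4 ← R4 / (31/6).
R1 ← R1 + 34/3·R4.
R2 ← R2 − 4/3·R4.
R3 ← R3 + 112/9·R4.
R5 ← R5 + 31/6·R4.
R5 reduces to 0 = 0, so the extra equation is consistent.
Reading off the reduced rows gives x = -3, y = 4, z = -3, w = 0.

x = -3, y = 4, z = -3, w = 0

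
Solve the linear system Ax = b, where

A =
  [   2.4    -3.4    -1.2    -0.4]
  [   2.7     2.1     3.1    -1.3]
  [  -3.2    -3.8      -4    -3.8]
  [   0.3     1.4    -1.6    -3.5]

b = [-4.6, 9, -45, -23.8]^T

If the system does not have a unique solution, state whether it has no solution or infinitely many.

Row-reduce the augmented matrix:
R1 ← R1 / (12/5).
R2 ← R2 − 27/10·R1.
R3 ← R3 + 16/5·R1.
R4 ← R4 − 3/10·R1.
R2 ← R2 / (237/40).
R1 ← R1 + 17/12·R2.
R3 ← R3 + 25/3·R2.
R4 ← R4 − 73/40·R2.
R3 ← R3 / (2342/3555).
R1 ← R1 − 401/711·R3.
R2 ← R2 − 178/237·R3.
R4 ← R4 + 1337/474·R3.
R4 ← R4 / (-629071/23420).
R1 ← R1 − 10219/2342·R4.
R2 ← R2 − 7213/1171·R4.
R3 ← R3 + 19655/2342·R4.
Reading off the reduced rows gives x_1 = 2, x_2 = 1, x_3 = 3, x_4 = 6.

x_1 = 2, x_2 = 1, x_3 = 3, x_4 = 6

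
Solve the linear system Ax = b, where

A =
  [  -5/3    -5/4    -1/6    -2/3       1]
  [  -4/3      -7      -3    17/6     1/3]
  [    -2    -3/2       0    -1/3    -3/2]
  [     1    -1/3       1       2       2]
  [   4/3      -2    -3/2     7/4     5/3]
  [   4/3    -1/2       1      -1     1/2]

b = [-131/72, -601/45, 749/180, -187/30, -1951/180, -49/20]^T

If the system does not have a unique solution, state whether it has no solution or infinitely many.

Row-reduce the augmented matrix:
R1 ← R1 / (-5/3).
R2 ← R2 + 4/3·R1.
R3 ← R3 + 2·R1.
R4 ← R4 − 1·R1.
R5 ← R5 − 4/3·R1.
R6 ← R6 − 4/3·R1.
R2 ← R2 / (-6).
R1 ← R1 − 3/4·R2.
R4 ← R4 + 13/12·R2.
R5 ← R5 + 3·R2.
R6 ← R6 + 3/2·R2.
R3 ← R3 / (1/5).
R1 ← R1 + 31/120·R3.
R2 ← R2 − 43/90·R3.
R4 ← R4 − 1531/1080·R3.
R5 ← R5 + 1/5·R3.
R6 ← R6 − 19/12·R3.
R4 ← R4 / (-3001/1296).
R1 ← R1 − 205/144·R4.
R2 ← R2 + 181/108·R4.
R3 ← R3 − 7/3·R4.
R6 ← R6 + 437/72·R4.
Swap R5 and R6.
R5 ← R5 / (-619513/18006).
R1 ← R1 − 55639/6002·R5.
R2 ← R2 + 27807/3001·R5.
R3 ← R3 − 50951/6002·R5.
R4 ← R4 + 28281/3001·R5.
R6 reduces to 0 = 0, so the extra equation is consistent.
Reading off the reduced rows gives x_1 = -7/5, x_2 = 3/2, x_3 = 1, x_4 = -1/3, x_5 = -7/3.

x_1 = -7/5, x_2 = 3/2, x_3 = 1, x_4 = -1/3, x_5 = -7/3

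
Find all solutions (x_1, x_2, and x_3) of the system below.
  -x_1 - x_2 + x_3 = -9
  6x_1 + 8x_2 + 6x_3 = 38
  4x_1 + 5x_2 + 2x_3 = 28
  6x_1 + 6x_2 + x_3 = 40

x_1 = 3, x_2 = 4, x_3 = -2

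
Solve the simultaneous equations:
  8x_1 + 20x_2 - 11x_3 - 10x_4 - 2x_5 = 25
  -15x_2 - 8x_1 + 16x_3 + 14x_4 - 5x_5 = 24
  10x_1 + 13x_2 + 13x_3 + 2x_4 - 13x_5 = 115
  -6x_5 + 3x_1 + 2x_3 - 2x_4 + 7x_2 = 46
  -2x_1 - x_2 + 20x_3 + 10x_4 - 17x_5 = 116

infinitely many solutions

Row-reduce:
R1 ← R1 / (8).
R2 ← R2 + 8·R1.
R3 ← R3 − 10·R1.
R4 ← R4 − 3·R1.
R5 ← R5 + 2·R1.
R2 ← R2 / (5).
R1 ← R1 − 5/2·R2.
R3 ← R3 + 12·R2.
R4 ← R4 + 1/2·R2.
R5 ← R5 − 4·R2.
R3 ← R3 / (155/4).
R1 ← R1 + 31/8·R3.
R2 ← R2 − 1·R3.
R4 ← R4 − 53/8·R3.
R5 ← R5 − 53/4·R3.
R4 ← R4 / (-1527/775).
R1 ← R1 + 21/25·R4.
R2 ← R2 − 138/775·R4.
R3 ← R3 − 482/775·R4.
R5 ← R5 + 3054/775·R4.
Rank is 4 with 5 unknowns, leaving x_5 free.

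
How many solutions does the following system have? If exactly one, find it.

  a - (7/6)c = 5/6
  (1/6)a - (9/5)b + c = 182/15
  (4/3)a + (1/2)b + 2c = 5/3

Row-reduce the augmented matrix:
R2 ← R2 − 1/6·R1.
R3 ← R3 − 4/3·R1.
R2 ← R2 / (-9/5).
R3 ← R3 − 1/2·R2.
R3 ← R3 / (2519/648).
R1 ← R1 + 7/6·R3.
R2 ← R2 + 215/324·R3.
Reading off the reduced rows gives a = 2, b = -6, c = 1.

a = 2, b = -6, c = 1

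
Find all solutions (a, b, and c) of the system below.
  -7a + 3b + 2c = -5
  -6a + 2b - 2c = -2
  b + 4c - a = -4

Row-reduce:
R1 ← R1 / (-7).
R2 ← R2 + 6·R1.
R3 ← R3 + 1·R1.
R2 ← R2 / (-4/7).
R1 ← R1 + 3/7·R2.
R3 ← R3 − 4/7·R2.
Row 3 reduces to 0 = -1, a contradiction. The system is inconsistent.

no solution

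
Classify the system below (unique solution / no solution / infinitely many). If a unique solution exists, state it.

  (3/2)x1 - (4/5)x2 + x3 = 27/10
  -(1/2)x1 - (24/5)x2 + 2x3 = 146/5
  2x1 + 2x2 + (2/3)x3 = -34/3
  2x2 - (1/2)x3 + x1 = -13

Row-reduce:
R1 ← R1 / (3/2).
R2 ← R2 + 1/2·R1.
R3 ← R3 − 2·R1.
R4 ← R4 − 1·R1.
R2 ← R2 / (-76/15).
R1 ← R1 + 8/15·R2.
R3 ← R3 − 46/15·R2.
R4 ← R4 − 38/15·R2.
R3 ← R3 / (85/114).
R1 ← R1 − 8/19·R3.
R2 ← R2 + 35/76·R3.
Row 4 reduces to 0 = 1/4, a contradiction. The system is inconsistent.

no solution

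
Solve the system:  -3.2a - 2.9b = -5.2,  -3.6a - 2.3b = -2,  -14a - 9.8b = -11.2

a = -2, b = 4

Row-reduce the augmented matrix:
R1 ← R1 / (-16/5).
R2 ← R2 + 18/5·R1.
R3 ← R3 + 14·R1.
R2 ← R2 / (77/80).
R1 ← R1 − 29/32·R2.
R3 ← R3 − 231/80·R2.
R3 reduces to 0 = 0, so the extra equation is consistent.
Reading off the reduced rows gives a = -2, b = 4.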